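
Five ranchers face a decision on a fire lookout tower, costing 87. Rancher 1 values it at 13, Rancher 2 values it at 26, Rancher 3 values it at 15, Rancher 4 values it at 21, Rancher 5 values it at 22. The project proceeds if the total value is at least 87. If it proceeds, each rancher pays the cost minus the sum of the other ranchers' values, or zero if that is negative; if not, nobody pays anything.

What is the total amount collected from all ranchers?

Total value 97 ≥ cost 87, so it is built.
Rancher 1: others sum to 84; max(0, 87 - 84) = 3.
Rancher 2: others sum to 71; max(0, 87 - 71) = 16.
Rancher 3: others sum to 82; max(0, 87 - 82) = 5.
Rancher 4: others sum to 76; max(0, 87 - 76) = 11.
Rancher 5: others sum to 75; max(0, 87 - 75) = 12.
Total collected = 3 + 16 + 5 + 11 + 12 = 47.

47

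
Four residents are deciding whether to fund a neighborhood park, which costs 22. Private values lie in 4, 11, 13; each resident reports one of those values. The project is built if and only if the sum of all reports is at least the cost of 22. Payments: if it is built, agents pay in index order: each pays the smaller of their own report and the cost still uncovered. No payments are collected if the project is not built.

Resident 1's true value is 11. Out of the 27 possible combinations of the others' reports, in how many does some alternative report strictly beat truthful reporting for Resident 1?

Others report (4, 4, 11): truth gives 0; report 4 gives 7 > 0. Violating.
Others report (4, 4, 13): truth gives 0; report 4 gives 7 > 0. Violating.
Others report (4, 11, 4): truth gives 0; report 4 gives 7 > 0. Violating.
Others report (4, 11, 11): truth gives 0; report 4 gives 7 > 0. Violating.
Others report (4, 4, 4): truth gives 0; no alternative beats it.
(Checking all 27 profiles: 26 have a profitable deviation, 1 does not.)

26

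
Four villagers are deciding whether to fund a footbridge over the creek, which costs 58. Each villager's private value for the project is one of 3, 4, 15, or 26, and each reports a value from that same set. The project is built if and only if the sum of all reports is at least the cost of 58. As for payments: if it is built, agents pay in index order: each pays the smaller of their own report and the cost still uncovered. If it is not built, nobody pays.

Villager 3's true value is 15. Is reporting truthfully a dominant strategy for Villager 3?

No

Consider the case where Villager 1 reports 3, Villager 2 reports 26 and Villager 4 reports 26.
Truthful report 15: project built, pays 15, utility 15 - 15 = 0.
Report 3 instead: project built, pays 3, utility 15 - 3 = 12.
Since 12 > 0, reporting 3 is strictly better here, so truthful reporting is not dominant.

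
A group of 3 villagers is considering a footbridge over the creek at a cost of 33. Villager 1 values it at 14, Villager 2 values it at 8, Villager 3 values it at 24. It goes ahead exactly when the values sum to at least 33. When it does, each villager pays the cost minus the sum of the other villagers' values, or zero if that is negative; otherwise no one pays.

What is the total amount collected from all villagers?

Total value 46 ≥ cost 33, so it is built.
Villager 1: others sum to 32; max(0, 33 - 32) = 1.
Villager 2: others sum to 38; max(0, 33 - 38) = 0.
Villager 3: others sum to 22; max(0, 33 - 22) = 11.
Total collected = 1 + 0 + 11 = 12.

12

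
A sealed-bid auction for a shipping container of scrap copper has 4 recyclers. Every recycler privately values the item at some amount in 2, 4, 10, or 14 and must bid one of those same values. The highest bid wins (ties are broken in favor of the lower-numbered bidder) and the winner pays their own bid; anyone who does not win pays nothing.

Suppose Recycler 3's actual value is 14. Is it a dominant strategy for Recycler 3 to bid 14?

Consider the case where Recycler 1 bids 2, Recycler 2 bids 2 and Recycler 4 bids 2.
Truthful bid 14: wins, pays 14, utility 14 - 14 = 0.
Bid 4 instead: wins, pays 4, utility 14 - 4 = 10.
Since 10 > 0, bidding 4 is strictly better here, so truthful bidding is not dominant.

No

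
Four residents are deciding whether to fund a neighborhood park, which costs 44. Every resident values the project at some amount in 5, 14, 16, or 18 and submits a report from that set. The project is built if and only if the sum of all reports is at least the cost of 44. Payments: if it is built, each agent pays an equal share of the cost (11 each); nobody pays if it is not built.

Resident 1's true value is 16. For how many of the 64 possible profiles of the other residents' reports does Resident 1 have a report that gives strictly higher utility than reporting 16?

3

Others report (5, 5, 16): truth gives 0; report 18 gives 5 > 0. Violating.
Others report (5, 16, 5): truth gives 0; report 18 gives 5 > 0. Violating.
Others report (16, 5, 5): truth gives 0; report 18 gives 5 > 0. Violating.
Others report (5, 5, 5): truth gives 0; no alternative beats it.
Others report (5, 5, 14): truth gives 0; no alternative beats it.
(Checking all 64 profiles: 3 have a profitable deviation, 61 do not.)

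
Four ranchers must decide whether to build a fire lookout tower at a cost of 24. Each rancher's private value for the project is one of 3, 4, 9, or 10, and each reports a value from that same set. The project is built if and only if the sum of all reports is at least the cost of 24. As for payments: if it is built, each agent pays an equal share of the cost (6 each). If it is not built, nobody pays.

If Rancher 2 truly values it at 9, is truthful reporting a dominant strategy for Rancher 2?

Yes

Check each profile of the others' reports and compare truth against every alternative report.
Others report (3, 3, 9): truth gives 3, best alternative gives 3.
Others report (3, 3, 10): truth gives 3, best alternative gives 3.
Others report (3, 4, 9): truth gives 3, best alternative gives 3.
Others report (3, 4, 10): truth gives 3, best alternative gives 3.
Others report (3, 9, 3): truth gives 3, best alternative gives 3.
Others report (3, 9, 4): truth gives 3, best alternative gives 3.
(Remaining 58 profiles checked similarly; truth is weakly best in each.)
In every case the truthful report is at least as good as any alternative, so it is a dominant strategy.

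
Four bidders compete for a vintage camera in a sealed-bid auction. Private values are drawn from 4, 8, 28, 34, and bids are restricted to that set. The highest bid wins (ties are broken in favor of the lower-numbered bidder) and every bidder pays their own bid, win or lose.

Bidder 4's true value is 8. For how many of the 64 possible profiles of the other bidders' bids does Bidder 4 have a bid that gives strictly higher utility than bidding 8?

Others bid (4, 4, 8): truth gives -8; bid 4 gives -4 > -8. Violating.
Others bid (4, 4, 28): truth gives -8; bid 4 gives -4 > -8. Violating.
Others bid (4, 4, 34): truth gives -8; bid 4 gives -4 > -8. Violating.
Others bid (4, 8, 4): truth gives -8; bid 4 gives -4 > -8. Violating.
Others bid (4, 4, 4): truth gives 0; no alternative beats it.
(Checking all 64 profiles: 63 have a profitable deviation, 1 does not.)

63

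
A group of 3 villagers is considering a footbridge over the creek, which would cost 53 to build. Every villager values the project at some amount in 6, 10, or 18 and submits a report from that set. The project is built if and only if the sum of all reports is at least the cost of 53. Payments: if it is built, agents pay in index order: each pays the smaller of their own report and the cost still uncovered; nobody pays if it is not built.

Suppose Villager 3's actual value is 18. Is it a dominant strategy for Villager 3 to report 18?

Yes

Check each profile of the others' reports and compare truth against every alternative report.
Others report (18, 18): truth gives 1, best alternative gives 0.
Others report (6, 6): truth gives 0, best alternative gives 0.
Others report (6, 10): truth gives 0, best alternative gives 0.
Others report (6, 18): truth gives 0, best alternative gives 0.
Others report (10, 6): truth gives 0, best alternative gives 0.
Others report (10, 10): truth gives 0, best alternative gives 0.
(Remaining 3 profiles checked similarly; truth is weakly best in each.)
In every case the truthful report is at least as good as any alternative, so it is a dominant strategy.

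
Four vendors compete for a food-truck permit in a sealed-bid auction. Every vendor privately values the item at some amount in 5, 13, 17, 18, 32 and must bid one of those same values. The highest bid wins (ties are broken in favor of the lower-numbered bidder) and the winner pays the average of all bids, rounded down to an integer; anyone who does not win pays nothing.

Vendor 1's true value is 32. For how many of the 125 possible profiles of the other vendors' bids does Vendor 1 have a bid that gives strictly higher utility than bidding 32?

64

Others bid (5, 5, 5): truth gives 21; bid 5 gives 27 > 21. Violating.
Others bid (5, 5, 13): truth gives 19; bid 13 gives 23 > 19. Violating.
Others bid (5, 5, 17): truth gives 18; bid 17 gives 21 > 18. Violating.
Others bid (5, 5, 18): truth gives 17; bid 18 gives 21 > 17. Violating.
Others bid (5, 5, 32): truth gives 14; no alternative beats it.
Others bid (5, 13, 32): truth gives 12; no alternative beats it.
(Checking all 125 profiles: 64 have a profitable deviation, 61 do not.)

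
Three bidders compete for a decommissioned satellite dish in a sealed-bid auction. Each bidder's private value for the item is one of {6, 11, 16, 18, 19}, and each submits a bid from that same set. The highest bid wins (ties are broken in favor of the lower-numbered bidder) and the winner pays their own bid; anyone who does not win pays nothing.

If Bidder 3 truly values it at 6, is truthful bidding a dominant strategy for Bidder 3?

Check each profile of the others' bids and compare truth against every alternative bid.
Others bid (6, 6): truth gives 0, best alternative gives -5.
Others bid (6, 11): truth gives 0, best alternative gives 0.
Others bid (6, 16): truth gives 0, best alternative gives 0.
Others bid (6, 18): truth gives 0, best alternative gives 0.
Others bid (6, 19): truth gives 0, best alternative gives 0.
Others bid (11, 6): truth gives 0, best alternative gives 0.
(Remaining 19 profiles checked similarly; truth is weakly best in each.)
In every case the truthful bid is at least as good as any alternative, so it is a dominant strategy.

Yes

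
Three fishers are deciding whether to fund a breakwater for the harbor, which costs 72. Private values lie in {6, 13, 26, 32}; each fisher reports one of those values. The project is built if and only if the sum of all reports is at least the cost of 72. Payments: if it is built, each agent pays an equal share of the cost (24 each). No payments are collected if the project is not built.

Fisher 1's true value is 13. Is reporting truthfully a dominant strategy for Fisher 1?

Consider the case where Fisher 2 reports 32 and Fisher 3 reports 32.
Truthful report 13: project built, pays 24, utility 13 - 24 = -11.
Report 6 instead: project not built, utility 0.
Since 0 > -11, reporting 6 is strictly better here, so truthful reporting is not dominant.

No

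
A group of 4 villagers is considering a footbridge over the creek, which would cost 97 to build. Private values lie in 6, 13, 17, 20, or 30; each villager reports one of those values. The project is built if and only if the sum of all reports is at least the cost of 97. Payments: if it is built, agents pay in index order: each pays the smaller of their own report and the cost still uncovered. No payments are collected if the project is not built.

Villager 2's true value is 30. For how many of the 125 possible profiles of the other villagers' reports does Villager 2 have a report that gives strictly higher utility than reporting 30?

7

Others report (17, 30, 30): truth gives 0; report 20 gives 10 > 0. Violating.
Others report (20, 30, 30): truth gives 0; report 17 gives 13 > 0. Violating.
Others report (30, 17, 30): truth gives 0; report 20 gives 10 > 0. Violating.
Others report (30, 20, 30): truth gives 0; report 17 gives 13 > 0. Violating.
Others report (6, 6, 6): truth gives 0; no alternative beats it.
Others report (6, 6, 13): truth gives 0; no alternative beats it.
(Checking all 125 profiles: 7 have a profitable deviation, 118 do not.)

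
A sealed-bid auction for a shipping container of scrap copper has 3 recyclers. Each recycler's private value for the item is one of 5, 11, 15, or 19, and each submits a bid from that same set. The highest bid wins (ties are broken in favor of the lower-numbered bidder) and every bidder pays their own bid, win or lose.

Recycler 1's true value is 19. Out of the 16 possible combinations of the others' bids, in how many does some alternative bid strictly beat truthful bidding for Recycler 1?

Others bid (5, 5): truth gives 0; bid 5 gives 14 > 0. Violating.
Others bid (5, 11): truth gives 0; bid 11 gives 8 > 0. Violating.
Others bid (5, 15): truth gives 0; bid 15 gives 4 > 0. Violating.
Others bid (11, 5): truth gives 0; bid 11 gives 8 > 0. Violating.
Others bid (5, 19): truth gives 0; no alternative beats it.
Others bid (11, 19): truth gives 0; no alternative beats it.
(Checking all 16 profiles: 9 have a profitable deviation, 7 do not.)

9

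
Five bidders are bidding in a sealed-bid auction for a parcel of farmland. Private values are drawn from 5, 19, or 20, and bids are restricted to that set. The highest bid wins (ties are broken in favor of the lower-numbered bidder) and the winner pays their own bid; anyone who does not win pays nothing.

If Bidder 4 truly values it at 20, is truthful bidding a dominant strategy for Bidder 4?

No

Consider the case where Bidder 1 bids 5, Bidder 2 bids 5, Bidder 3 bids 5 and Bidder 5 bids 5.
Truthful bid 20: wins, pays 20, utility 20 - 20 = 0.
Bid 19 instead: wins, pays 19, utility 20 - 19 = 1.
Since 1 > 0, bidding 19 is strictly better here, so truthful bidding is not dominant.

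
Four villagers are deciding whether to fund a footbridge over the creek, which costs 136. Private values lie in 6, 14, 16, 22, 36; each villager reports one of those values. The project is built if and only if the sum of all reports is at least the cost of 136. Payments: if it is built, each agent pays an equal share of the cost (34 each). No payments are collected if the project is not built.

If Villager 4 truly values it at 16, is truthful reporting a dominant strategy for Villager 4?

Yes

Check each profile of the others' reports and compare truth against every alternative report.
Others report (6, 6, 6): truth gives 0, best alternative gives 0.
Others report (6, 6, 14): truth gives 0, best alternative gives 0.
Others report (6, 6, 16): truth gives 0, best alternative gives 0.
Others report (6, 6, 22): truth gives 0, best alternative gives 0.
Others report (6, 6, 36): truth gives 0, best alternative gives 0.
Others report (6, 14, 6): truth gives 0, best alternative gives 0.
(Remaining 119 profiles checked similarly; truth is weakly best in each.)
In every case the truthful report is at least as good as any alternative, so it is a dominant strategy.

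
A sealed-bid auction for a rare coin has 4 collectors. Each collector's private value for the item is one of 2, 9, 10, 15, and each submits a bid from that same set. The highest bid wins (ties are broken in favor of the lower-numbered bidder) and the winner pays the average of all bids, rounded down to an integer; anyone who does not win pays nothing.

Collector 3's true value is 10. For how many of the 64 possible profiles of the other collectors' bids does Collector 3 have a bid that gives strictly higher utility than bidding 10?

Others bid (2, 2, 2): truth gives 6; bid 9 gives 7 > 6. Violating.
Others bid (2, 2, 15): truth gives 0; bid 15 gives 2 > 0. Violating.
Others bid (2, 10, 2): truth gives 0; bid 15 gives 3 > 0. Violating.
Others bid (2, 10, 9): truth gives 0; bid 15 gives 1 > 0. Violating.
Others bid (2, 2, 9): truth gives 5; no alternative beats it.
Others bid (2, 2, 10): truth gives 4; no alternative beats it.
(Checking all 64 profiles: 11 have a profitable deviation, 53 do not.)

11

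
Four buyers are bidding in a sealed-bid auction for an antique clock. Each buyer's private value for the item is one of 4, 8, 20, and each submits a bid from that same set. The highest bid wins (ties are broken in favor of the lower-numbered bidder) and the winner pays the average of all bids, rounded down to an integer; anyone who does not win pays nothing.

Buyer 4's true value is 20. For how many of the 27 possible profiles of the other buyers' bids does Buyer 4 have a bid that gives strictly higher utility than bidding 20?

1

Others bid (4, 4, 4): truth gives 12; bid 8 gives 15 > 12. Violating.
Others bid (4, 4, 8): truth gives 11; no alternative beats it.
Others bid (4, 4, 20): truth gives 0; no alternative beats it.
(Checking all 27 profiles: 1 has a profitable deviation, 26 do not.)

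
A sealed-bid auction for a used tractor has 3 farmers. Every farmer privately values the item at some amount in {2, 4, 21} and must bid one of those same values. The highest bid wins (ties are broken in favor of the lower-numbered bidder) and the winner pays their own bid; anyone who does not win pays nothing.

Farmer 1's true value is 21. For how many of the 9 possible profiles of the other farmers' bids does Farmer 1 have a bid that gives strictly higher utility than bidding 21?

Others bid (2, 2): truth gives 0; bid 2 gives 19 > 0. Violating.
Others bid (2, 4): truth gives 0; bid 4 gives 17 > 0. Violating.
Others bid (4, 2): truth gives 0; bid 4 gives 17 > 0. Violating.
Others bid (4, 4): truth gives 0; bid 4 gives 17 > 0. Violating.
Others bid (2, 21): truth gives 0; no alternative beats it.
Others bid (4, 21): truth gives 0; no alternative beats it.
(Checking all 9 profiles: 4 have a profitable deviation, 5 do not.)

4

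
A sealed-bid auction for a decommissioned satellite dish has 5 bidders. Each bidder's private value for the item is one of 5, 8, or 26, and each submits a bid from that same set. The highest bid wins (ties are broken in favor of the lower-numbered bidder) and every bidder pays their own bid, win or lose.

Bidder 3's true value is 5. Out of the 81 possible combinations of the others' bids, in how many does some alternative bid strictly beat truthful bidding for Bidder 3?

Others bid (5, 5, 5, 5): truth gives -5; bid 8 gives -3 > -5. Violating.
Others bid (5, 5, 5, 8): truth gives -5; bid 8 gives -3 > -5. Violating.
Others bid (5, 5, 8, 5): truth gives -5; bid 8 gives -3 > -5. Violating.
Others bid (5, 5, 8, 8): truth gives -5; bid 8 gives -3 > -5. Violating.
Others bid (5, 5, 5, 26): truth gives -5; no alternative beats it.
Others bid (5, 5, 8, 26): truth gives -5; no alternative beats it.
(Checking all 81 profiles: 4 have a profitable deviation, 77 do not.)

4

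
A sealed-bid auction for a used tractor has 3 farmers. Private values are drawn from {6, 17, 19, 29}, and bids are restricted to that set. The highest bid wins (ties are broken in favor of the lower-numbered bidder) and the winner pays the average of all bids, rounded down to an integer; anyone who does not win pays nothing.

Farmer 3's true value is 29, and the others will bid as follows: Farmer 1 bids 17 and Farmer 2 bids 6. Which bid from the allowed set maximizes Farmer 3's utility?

Bid 6: loses, pays 0, utility 0.
Bid 17: loses, pays 0, utility 0.
Bid 19: wins, pays 14, utility 29 - 14 = 15.
Bid 29: wins, pays 17, utility 29 - 17 = 12.
The best choice is 19 with utility 15.

19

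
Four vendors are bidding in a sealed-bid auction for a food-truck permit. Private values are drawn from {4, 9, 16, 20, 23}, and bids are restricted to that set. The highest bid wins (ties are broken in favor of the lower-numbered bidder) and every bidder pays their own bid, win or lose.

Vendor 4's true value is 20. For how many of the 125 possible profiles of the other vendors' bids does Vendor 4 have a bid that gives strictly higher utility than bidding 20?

Others bid (4, 4, 4): truth gives 0; bid 9 gives 11 > 0. Violating.
Others bid (4, 4, 9): truth gives 0; bid 16 gives 4 > 0. Violating.
Others bid (4, 4, 20): truth gives -20; bid 23 gives -3 > -20. Violating.
Others bid (4, 4, 23): truth gives -20; bid 4 gives -4 > -20. Violating.
Others bid (4, 4, 16): truth gives 0; no alternative beats it.
Others bid (4, 9, 16): truth gives 0; no alternative beats it.
(Checking all 125 profiles: 106 have a profitable deviation, 19 do not.)

106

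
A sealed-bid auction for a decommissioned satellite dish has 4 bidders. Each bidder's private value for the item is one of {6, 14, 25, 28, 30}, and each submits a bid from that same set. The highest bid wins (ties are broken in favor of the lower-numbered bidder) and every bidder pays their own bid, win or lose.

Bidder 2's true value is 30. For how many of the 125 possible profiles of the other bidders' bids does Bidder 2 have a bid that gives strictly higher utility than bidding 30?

73

Others bid (6, 6, 6): truth gives 0; bid 14 gives 16 > 0. Violating.
Others bid (6, 6, 14): truth gives 0; bid 14 gives 16 > 0. Violating.
Others bid (6, 6, 25): truth gives 0; bid 25 gives 5 > 0. Violating.
Others bid (6, 6, 28): truth gives 0; bid 28 gives 2 > 0. Violating.
Others bid (6, 6, 30): truth gives 0; no alternative beats it.
Others bid (6, 14, 30): truth gives 0; no alternative beats it.
(Checking all 125 profiles: 73 have a profitable deviation, 52 do not.)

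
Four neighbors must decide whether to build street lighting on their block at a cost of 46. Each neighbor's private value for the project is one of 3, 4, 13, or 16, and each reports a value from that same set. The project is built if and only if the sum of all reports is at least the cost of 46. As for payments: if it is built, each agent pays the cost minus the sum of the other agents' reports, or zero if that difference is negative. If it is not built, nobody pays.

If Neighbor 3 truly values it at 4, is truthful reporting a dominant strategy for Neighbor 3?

Yes

Check each profile of the others' reports and compare truth against every alternative report.
Others report (16, 16, 16): truth gives 4, best alternative gives 4.
Others report (13, 16, 16): truth gives 3, best alternative gives 3.
Others report (16, 13, 16): truth gives 3, best alternative gives 3.
Others report (16, 16, 13): truth gives 3, best alternative gives 3.
Others report (3, 3, 3): truth gives 0, best alternative gives 0.
Others report (3, 3, 4): truth gives 0, best alternative gives 0.
(Remaining 58 profiles checked similarly; truth is weakly best in each.)
In every case the truthful report is at least as good as any alternative, so it is a dominant strategy.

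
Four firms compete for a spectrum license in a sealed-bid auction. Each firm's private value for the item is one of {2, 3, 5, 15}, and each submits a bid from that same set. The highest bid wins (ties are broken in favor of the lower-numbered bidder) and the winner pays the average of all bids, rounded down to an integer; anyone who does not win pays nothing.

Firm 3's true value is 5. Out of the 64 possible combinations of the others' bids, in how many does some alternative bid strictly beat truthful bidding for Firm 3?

Others bid (2, 2, 3): truth gives 2; bid 3 gives 3 > 2. Violating.
Others bid (2, 2, 2): truth gives 3; no alternative beats it.
Others bid (2, 2, 5): truth gives 2; no alternative beats it.
(Checking all 64 profiles: 1 has a profitable deviation, 63 do not.)

1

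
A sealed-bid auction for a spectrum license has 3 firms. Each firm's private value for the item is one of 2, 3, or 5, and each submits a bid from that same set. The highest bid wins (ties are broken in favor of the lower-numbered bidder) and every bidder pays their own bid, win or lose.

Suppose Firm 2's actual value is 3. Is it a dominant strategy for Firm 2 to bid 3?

Consider the case where Firm 1 bids 2 and Firm 3 bids 5.
Truthful bid 3: loses but pays 3, utility -3.
Bid 2 instead: loses but pays 2, utility -2.
Since -2 > -3, bidding 2 is strictly better here, so truthful bidding is not dominant.

No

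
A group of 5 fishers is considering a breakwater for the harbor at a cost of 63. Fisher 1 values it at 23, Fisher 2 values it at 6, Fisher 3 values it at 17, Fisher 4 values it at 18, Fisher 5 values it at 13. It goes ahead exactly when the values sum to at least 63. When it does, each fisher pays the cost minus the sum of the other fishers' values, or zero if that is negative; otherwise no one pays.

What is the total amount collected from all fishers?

16

Total value 77 ≥ cost 63, so it is built.
Fisher 1: others sum to 54; max(0, 63 - 54) = 9.
Fisher 2: others sum to 71; max(0, 63 - 71) = 0.
Fisher 3: others sum to 60; max(0, 63 - 60) = 3.
Fisher 4: others sum to 59; max(0, 63 - 59) = 4.
Fisher 5: others sum to 64; max(0, 63 - 64) = 0.
Total collected = 9 + 0 + 3 + 4 + 0 = 16.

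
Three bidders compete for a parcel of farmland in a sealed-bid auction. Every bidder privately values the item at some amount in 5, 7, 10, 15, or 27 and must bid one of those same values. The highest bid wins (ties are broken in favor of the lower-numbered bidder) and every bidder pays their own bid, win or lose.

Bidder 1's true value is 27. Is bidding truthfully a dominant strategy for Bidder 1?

No

Consider the case where Bidder 2 bids 5 and Bidder 3 bids 5.
Truthful bid 27: wins, pays 27, utility 27 - 27 = 0.
Bid 5 instead: wins, pays 5, utility 27 - 5 = 22.
Since 22 > 0, bidding 5 is strictly better here, so truthful bidding is not dominant.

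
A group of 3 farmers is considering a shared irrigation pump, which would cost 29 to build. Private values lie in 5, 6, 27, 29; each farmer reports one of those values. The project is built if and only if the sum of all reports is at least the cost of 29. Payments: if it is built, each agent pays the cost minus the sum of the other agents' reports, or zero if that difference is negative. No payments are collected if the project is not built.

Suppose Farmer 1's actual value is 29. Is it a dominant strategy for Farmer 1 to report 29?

Check each profile of the others' reports and compare truth against every alternative report.
Others report (5, 27): truth gives 29, best alternative gives 29.
Others report (5, 29): truth gives 29, best alternative gives 29.
Others report (6, 27): truth gives 29, best alternative gives 29.
Others report (6, 29): truth gives 29, best alternative gives 29.
Others report (27, 5): truth gives 29, best alternative gives 29.
Others report (27, 6): truth gives 29, best alternative gives 29.
(Remaining 10 profiles checked similarly; truth is weakly best in each.)
In every case the truthful report is at least as good as any alternative, so it is a dominant strategy.

Yes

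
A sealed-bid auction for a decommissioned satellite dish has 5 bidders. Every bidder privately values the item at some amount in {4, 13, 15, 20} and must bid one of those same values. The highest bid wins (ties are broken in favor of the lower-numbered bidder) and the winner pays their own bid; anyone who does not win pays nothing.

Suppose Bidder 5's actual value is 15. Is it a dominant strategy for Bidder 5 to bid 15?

No

Consider the case where Bidder 1 bids 4, Bidder 2 bids 4, Bidder 3 bids 4 and Bidder 4 bids 4.
Truthful bid 15: wins, pays 15, utility 15 - 15 = 0.
Bid 13 instead: wins, pays 13, utility 15 - 13 = 2.
Since 2 > 0, bidding 13 is strictly better here, so truthful bidding is not dominant.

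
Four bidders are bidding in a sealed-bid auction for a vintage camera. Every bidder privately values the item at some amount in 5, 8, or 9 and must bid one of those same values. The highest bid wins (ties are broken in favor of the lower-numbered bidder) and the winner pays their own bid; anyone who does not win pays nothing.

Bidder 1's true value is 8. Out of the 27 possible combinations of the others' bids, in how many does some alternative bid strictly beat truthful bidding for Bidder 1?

1

Others bid (5, 5, 5): truth gives 0; bid 5 gives 3 > 0. Violating.
Others bid (5, 5, 8): truth gives 0; no alternative beats it.
Others bid (5, 5, 9): truth gives 0; no alternative beats it.
(Checking all 27 profiles: 1 has a profitable deviation, 26 do not.)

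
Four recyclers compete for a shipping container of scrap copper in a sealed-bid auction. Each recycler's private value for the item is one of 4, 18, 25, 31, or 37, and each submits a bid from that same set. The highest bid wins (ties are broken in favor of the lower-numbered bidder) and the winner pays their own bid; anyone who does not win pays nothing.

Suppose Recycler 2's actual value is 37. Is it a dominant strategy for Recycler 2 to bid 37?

Consider the case where Recycler 1 bids 4, Recycler 3 bids 4 and Recycler 4 bids 4.
Truthful bid 37: wins, pays 37, utility 37 - 37 = 0.
Bid 18 instead: wins, pays 18, utility 37 - 18 = 19.
Since 19 > 0, bidding 18 is strictly better here, so truthful bidding is not dominant.

No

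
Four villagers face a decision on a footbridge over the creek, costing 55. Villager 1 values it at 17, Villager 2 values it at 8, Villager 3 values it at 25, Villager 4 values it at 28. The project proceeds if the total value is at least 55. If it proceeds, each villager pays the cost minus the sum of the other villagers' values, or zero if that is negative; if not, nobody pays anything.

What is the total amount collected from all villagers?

Total value 78 ≥ cost 55, so it is built.
Villager 1: others sum to 61; max(0, 55 - 61) = 0.
Villager 2: others sum to 70; max(0, 55 - 70) = 0.
Villager 3: others sum to 53; max(0, 55 - 53) = 2.
Villager 4: others sum to 50; max(0, 55 - 50) = 5.
Total collected = 0 + 0 + 2 + 5 = 7.

7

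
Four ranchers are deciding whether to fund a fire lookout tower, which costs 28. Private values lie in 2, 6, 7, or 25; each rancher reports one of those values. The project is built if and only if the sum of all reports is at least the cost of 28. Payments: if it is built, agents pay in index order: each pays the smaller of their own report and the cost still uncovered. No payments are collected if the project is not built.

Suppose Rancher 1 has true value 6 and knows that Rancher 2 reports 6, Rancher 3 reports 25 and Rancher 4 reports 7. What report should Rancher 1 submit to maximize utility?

2

Report 2: project built, pays 2, utility 6 - 2 = 4.
Report 6: project built, pays 6, utility 6 - 6 = 0.
Report 7: project built, pays 7, utility 6 - 7 = -1.
Report 25: project built, pays 25, utility 6 - 25 = -19.
The best choice is 2 with utility 4.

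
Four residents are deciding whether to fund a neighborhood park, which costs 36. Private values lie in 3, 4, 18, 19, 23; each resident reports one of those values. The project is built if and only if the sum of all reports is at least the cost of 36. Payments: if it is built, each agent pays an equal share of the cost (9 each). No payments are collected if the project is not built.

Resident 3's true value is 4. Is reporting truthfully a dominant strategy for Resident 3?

Check each profile of the others' reports and compare truth against every alternative report.
Others report (3, 18, 18): truth gives -5, best alternative gives -5.
Others report (3, 18, 19): truth gives -5, best alternative gives -5.
Others report (3, 18, 23): truth gives -5, best alternative gives -5.
Others report (3, 19, 18): truth gives -5, best alternative gives -5.
Others report (3, 19, 19): truth gives -5, best alternative gives -5.
Others report (3, 19, 23): truth gives -5, best alternative gives -5.
(Remaining 119 profiles checked similarly; truth is weakly best in each.)
In every case the truthful report is at least as good as any alternative, so it is a dominant strategy.

Yes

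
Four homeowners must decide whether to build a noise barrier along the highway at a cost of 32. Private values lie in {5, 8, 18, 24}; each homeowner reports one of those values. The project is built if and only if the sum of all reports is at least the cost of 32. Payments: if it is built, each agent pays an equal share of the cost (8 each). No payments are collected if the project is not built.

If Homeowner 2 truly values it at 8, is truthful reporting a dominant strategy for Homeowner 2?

Check each profile of the others' reports and compare truth against every alternative report.
Others report (5, 5, 5): truth gives 0, best alternative gives 0.
Others report (5, 5, 8): truth gives 0, best alternative gives 0.
Others report (5, 5, 18): truth gives 0, best alternative gives 0.
Others report (5, 5, 24): truth gives 0, best alternative gives 0.
Others report (5, 8, 5): truth gives 0, best alternative gives 0.
Others report (5, 8, 8): truth gives 0, best alternative gives 0.
(Remaining 58 profiles checked similarly; truth is weakly best in each.)
In every case the truthful report is at least as good as any alternative, so it is a dominant strategy.

Yes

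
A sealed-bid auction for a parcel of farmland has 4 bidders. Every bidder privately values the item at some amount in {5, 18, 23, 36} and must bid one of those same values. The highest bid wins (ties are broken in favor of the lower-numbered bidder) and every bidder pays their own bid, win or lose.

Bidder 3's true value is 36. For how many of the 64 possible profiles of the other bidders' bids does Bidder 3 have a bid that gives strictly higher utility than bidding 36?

40

Others bid (5, 5, 5): truth gives 0; bid 18 gives 18 > 0. Violating.
Others bid (5, 5, 18): truth gives 0; bid 18 gives 18 > 0. Violating.
Others bid (5, 5, 23): truth gives 0; bid 23 gives 13 > 0. Violating.
Others bid (5, 18, 5): truth gives 0; bid 23 gives 13 > 0. Violating.
Others bid (5, 5, 36): truth gives 0; no alternative beats it.
Others bid (5, 18, 36): truth gives 0; no alternative beats it.
(Checking all 64 profiles: 40 have a profitable deviation, 24 do not.)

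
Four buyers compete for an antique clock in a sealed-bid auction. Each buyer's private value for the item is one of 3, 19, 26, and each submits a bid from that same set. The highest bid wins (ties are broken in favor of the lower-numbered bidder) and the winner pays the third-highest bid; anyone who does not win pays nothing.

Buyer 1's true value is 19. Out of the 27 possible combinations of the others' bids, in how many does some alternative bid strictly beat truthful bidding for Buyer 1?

Others bid (3, 3, 26): truth gives 0; bid 26 gives 16 > 0. Violating.
Others bid (3, 26, 3): truth gives 0; bid 26 gives 16 > 0. Violating.
Others bid (26, 3, 3): truth gives 0; bid 26 gives 16 > 0. Violating.
Others bid (3, 3, 3): truth gives 16; no alternative beats it.
Others bid (3, 3, 19): truth gives 16; no alternative beats it.
(Checking all 27 profiles: 3 have a profitable deviation, 24 do not.)

3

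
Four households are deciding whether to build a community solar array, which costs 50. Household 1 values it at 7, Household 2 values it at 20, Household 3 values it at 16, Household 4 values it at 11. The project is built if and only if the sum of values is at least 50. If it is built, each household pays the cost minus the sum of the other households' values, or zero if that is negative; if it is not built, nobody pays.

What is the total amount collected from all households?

Total value 54 ≥ cost 50, so it is built.
Household 1: others sum to 47; max(0, 50 - 47) = 3.
Household 2: others sum to 34; max(0, 50 - 34) = 16.
Household 3: others sum to 38; max(0, 50 - 38) = 12.
Household 4: others sum to 43; max(0, 50 - 43) = 7.
Total collected = 3 + 16 + 12 + 7 = 38.

38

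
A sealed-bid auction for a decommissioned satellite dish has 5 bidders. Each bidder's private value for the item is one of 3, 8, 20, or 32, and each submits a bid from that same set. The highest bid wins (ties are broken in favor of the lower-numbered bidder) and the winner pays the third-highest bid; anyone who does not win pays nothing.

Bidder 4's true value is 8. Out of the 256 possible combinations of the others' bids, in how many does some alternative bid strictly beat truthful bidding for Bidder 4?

8

Others bid (3, 3, 3, 20): truth gives 0; bid 20 gives 5 > 0. Violating.
Others bid (3, 3, 3, 32): truth gives 0; bid 32 gives 5 > 0. Violating.
Others bid (3, 3, 8, 3): truth gives 0; bid 20 gives 5 > 0. Violating.
Others bid (3, 3, 20, 3): truth gives 0; bid 32 gives 5 > 0. Violating.
Others bid (3, 3, 3, 3): truth gives 5; no alternative beats it.
Others bid (3, 3, 3, 8): truth gives 5; no alternative beats it.
(Checking all 256 profiles: 8 have a profitable deviation, 248 do not.)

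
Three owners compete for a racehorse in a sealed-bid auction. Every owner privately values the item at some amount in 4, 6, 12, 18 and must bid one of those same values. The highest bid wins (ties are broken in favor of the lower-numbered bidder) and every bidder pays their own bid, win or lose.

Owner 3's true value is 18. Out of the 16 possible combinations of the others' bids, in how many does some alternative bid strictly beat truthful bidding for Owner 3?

Others bid (4, 4): truth gives 0; bid 6 gives 12 > 0. Violating.
Others bid (4, 6): truth gives 0; bid 12 gives 6 > 0. Violating.
Others bid (4, 18): truth gives -18; bid 4 gives -4 > -18. Violating.
Others bid (6, 4): truth gives 0; bid 12 gives 6 > 0. Violating.
Others bid (4, 12): truth gives 0; no alternative beats it.
Others bid (6, 12): truth gives 0; no alternative beats it.
(Checking all 16 profiles: 11 have a profitable deviation, 5 do not.)

11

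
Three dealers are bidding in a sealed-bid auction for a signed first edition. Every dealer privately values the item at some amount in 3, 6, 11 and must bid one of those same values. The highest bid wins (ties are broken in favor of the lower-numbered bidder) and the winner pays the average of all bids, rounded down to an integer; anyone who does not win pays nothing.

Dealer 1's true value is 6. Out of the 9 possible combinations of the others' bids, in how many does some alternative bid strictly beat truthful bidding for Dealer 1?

Others bid (3, 3): truth gives 2; bid 3 gives 3 > 2. Violating.
Others bid (3, 6): truth gives 1; no alternative beats it.
Others bid (3, 11): truth gives 0; no alternative beats it.
(Checking all 9 profiles: 1 has a profitable deviation, 8 do not.)

1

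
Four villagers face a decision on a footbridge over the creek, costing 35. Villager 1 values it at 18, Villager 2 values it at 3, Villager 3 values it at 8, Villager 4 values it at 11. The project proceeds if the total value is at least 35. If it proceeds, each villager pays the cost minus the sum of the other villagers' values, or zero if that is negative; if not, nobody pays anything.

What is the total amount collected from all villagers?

Total value 40 ≥ cost 35, so it is built.
Villager 1: others sum to 22; max(0, 35 - 22) = 13.
Villager 2: others sum to 37; max(0, 35 - 37) = 0.
Villager 3: others sum to 32; max(0, 35 - 32) = 3.
Villager 4: others sum to 29; max(0, 35 - 29) = 6.
Total collected = 13 + 0 + 3 + 6 = 22.

22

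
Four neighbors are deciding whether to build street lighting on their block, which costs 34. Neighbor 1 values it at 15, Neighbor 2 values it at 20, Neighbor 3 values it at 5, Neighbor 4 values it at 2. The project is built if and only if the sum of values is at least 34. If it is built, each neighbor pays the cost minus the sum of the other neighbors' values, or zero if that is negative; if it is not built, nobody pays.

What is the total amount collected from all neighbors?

Total value 42 ≥ cost 34, so it is built.
Neighbor 1: others sum to 27; max(0, 34 - 27) = 7.
Neighbor 2: others sum to 22; max(0, 34 - 22) = 12.
Neighbor 3: others sum to 37; max(0, 34 - 37) = 0.
Neighbor 4: others sum to 40; max(0, 34 - 40) = 0.
Total collected = 7 + 12 + 0 + 0 = 19.

19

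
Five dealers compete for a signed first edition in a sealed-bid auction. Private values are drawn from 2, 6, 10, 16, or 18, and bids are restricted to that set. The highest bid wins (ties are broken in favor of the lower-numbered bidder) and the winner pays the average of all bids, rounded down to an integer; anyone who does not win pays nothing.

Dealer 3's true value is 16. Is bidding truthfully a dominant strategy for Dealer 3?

Consider the case where Dealer 1 bids 2, Dealer 2 bids 2, Dealer 4 bids 2 and Dealer 5 bids 2.
Truthful bid 16: wins, pays 4, utility 16 - 4 = 12.
Bid 6 instead: wins, pays 2, utility 16 - 2 = 14.
Since 14 > 12, bidding 6 is strictly better here, so truthful bidding is not dominant.

No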